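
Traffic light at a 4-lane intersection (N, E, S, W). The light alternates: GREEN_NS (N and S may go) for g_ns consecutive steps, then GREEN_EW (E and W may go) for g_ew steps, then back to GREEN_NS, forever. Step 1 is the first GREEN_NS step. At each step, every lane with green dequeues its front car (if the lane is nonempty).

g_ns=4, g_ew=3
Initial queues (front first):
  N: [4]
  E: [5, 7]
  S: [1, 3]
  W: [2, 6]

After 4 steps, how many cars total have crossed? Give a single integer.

Step 1 [NS]: N:car4-GO,E:wait,S:car1-GO,W:wait | queues: N=0 E=2 S=1 W=2
Step 2 [NS]: N:empty,E:wait,S:car3-GO,W:wait | queues: N=0 E=2 S=0 W=2
Step 3 [NS]: N:empty,E:wait,S:empty,W:wait | queues: N=0 E=2 S=0 W=2
Step 4 [NS]: N:empty,E:wait,S:empty,W:wait | queues: N=0 E=2 S=0 W=2
Cars crossed by step 4: 3

Answer: 3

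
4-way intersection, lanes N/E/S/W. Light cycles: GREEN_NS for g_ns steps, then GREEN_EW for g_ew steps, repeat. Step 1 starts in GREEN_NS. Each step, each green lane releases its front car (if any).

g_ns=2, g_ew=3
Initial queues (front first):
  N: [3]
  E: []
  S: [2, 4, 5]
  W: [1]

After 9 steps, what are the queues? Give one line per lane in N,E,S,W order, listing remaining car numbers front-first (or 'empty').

Step 1 [NS]: N:car3-GO,E:wait,S:car2-GO,W:wait | queues: N=0 E=0 S=2 W=1
Step 2 [NS]: N:empty,E:wait,S:car4-GO,W:wait | queues: N=0 E=0 S=1 W=1
Step 3 [EW]: N:wait,E:empty,S:wait,W:car1-GO | queues: N=0 E=0 S=1 W=0
Step 4 [EW]: N:wait,E:empty,S:wait,W:empty | queues: N=0 E=0 S=1 W=0
Step 5 [EW]: N:wait,E:empty,S:wait,W:empty | queues: N=0 E=0 S=1 W=0
Step 6 [NS]: N:empty,E:wait,S:car5-GO,W:wait | queues: N=0 E=0 S=0 W=0

N: empty
E: empty
S: empty
W: empty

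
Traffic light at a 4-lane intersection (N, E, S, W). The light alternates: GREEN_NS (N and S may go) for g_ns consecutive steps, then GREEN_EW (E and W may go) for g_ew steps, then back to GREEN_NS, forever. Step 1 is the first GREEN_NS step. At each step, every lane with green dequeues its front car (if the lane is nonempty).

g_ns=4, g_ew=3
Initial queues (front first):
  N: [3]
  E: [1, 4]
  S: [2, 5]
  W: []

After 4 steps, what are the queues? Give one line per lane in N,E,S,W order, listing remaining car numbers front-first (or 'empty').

Step 1 [NS]: N:car3-GO,E:wait,S:car2-GO,W:wait | queues: N=0 E=2 S=1 W=0
Step 2 [NS]: N:empty,E:wait,S:car5-GO,W:wait | queues: N=0 E=2 S=0 W=0
Step 3 [NS]: N:empty,E:wait,S:empty,W:wait | queues: N=0 E=2 S=0 W=0
Step 4 [NS]: N:empty,E:wait,S:empty,W:wait | queues: N=0 E=2 S=0 W=0

N: empty
E: 1 4
S: empty
W: empty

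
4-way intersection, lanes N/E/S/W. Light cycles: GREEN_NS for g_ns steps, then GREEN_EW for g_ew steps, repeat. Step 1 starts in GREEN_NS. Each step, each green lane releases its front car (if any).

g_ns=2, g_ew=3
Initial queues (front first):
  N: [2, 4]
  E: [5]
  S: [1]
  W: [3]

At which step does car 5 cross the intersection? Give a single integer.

Step 1 [NS]: N:car2-GO,E:wait,S:car1-GO,W:wait | queues: N=1 E=1 S=0 W=1
Step 2 [NS]: N:car4-GO,E:wait,S:empty,W:wait | queues: N=0 E=1 S=0 W=1
Step 3 [EW]: N:wait,E:car5-GO,S:wait,W:car3-GO | queues: N=0 E=0 S=0 W=0
Car 5 crosses at step 3

3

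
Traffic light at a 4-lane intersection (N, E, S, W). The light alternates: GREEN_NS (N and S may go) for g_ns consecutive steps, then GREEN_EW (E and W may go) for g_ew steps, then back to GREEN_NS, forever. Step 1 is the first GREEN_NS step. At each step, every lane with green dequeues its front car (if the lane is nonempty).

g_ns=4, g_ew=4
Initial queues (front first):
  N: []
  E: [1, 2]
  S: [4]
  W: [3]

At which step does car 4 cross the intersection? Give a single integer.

Step 1 [NS]: N:empty,E:wait,S:car4-GO,W:wait | queues: N=0 E=2 S=0 W=1
Step 2 [NS]: N:empty,E:wait,S:empty,W:wait | queues: N=0 E=2 S=0 W=1
Step 3 [NS]: N:empty,E:wait,S:empty,W:wait | queues: N=0 E=2 S=0 W=1
Step 4 [NS]: N:empty,E:wait,S:empty,W:wait | queues: N=0 E=2 S=0 W=1
Step 5 [EW]: N:wait,E:car1-GO,S:wait,W:car3-GO | queues: N=0 E=1 S=0 W=0
Step 6 [EW]: N:wait,E:car2-GO,S:wait,W:empty | queues: N=0 E=0 S=0 W=0
Car 4 crosses at step 1

1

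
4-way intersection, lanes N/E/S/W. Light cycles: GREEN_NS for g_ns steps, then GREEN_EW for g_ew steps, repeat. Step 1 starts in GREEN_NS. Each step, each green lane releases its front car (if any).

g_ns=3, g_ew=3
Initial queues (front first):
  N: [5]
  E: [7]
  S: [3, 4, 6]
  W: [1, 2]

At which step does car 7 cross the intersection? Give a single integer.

Step 1 [NS]: N:car5-GO,E:wait,S:car3-GO,W:wait | queues: N=0 E=1 S=2 W=2
Step 2 [NS]: N:empty,E:wait,S:car4-GO,W:wait | queues: N=0 E=1 S=1 W=2
Step 3 [NS]: N:empty,E:wait,S:car6-GO,W:wait | queues: N=0 E=1 S=0 W=2
Step 4 [EW]: N:wait,E:car7-GO,S:wait,W:car1-GO | queues: N=0 E=0 S=0 W=1
Step 5 [EW]: N:wait,E:empty,S:wait,W:car2-GO | queues: N=0 E=0 S=0 W=0
Car 7 crosses at step 4

4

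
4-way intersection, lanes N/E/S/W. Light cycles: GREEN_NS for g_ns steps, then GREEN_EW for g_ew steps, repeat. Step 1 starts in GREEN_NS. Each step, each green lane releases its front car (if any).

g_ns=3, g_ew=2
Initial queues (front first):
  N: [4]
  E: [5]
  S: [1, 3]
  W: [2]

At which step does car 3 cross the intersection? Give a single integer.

Step 1 [NS]: N:car4-GO,E:wait,S:car1-GO,W:wait | queues: N=0 E=1 S=1 W=1
Step 2 [NS]: N:empty,E:wait,S:car3-GO,W:wait | queues: N=0 E=1 S=0 W=1
Step 3 [NS]: N:empty,E:wait,S:empty,W:wait | queues: N=0 E=1 S=0 W=1
Step 4 [EW]: N:wait,E:car5-GO,S:wait,W:car2-GO | queues: N=0 E=0 S=0 W=0
Car 3 crosses at step 2

2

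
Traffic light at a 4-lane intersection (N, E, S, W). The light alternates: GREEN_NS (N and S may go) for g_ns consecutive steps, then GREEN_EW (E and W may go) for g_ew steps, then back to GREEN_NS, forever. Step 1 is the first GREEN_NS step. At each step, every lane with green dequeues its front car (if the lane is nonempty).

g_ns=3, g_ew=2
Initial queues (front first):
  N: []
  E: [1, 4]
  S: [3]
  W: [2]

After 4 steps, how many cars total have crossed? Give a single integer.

Step 1 [NS]: N:empty,E:wait,S:car3-GO,W:wait | queues: N=0 E=2 S=0 W=1
Step 2 [NS]: N:empty,E:wait,S:empty,W:wait | queues: N=0 E=2 S=0 W=1
Step 3 [NS]: N:empty,E:wait,S:empty,W:wait | queues: N=0 E=2 S=0 W=1
Step 4 [EW]: N:wait,E:car1-GO,S:wait,W:car2-GO | queues: N=0 E=1 S=0 W=0
Cars crossed by step 4: 3

Answer: 3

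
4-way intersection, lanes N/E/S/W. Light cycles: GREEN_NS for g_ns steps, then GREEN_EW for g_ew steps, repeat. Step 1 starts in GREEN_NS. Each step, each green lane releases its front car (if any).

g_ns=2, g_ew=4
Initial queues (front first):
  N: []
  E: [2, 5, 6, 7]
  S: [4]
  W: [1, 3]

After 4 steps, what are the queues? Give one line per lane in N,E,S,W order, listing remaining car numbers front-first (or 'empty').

Step 1 [NS]: N:empty,E:wait,S:car4-GO,W:wait | queues: N=0 E=4 S=0 W=2
Step 2 [NS]: N:empty,E:wait,S:empty,W:wait | queues: N=0 E=4 S=0 W=2
Step 3 [EW]: N:wait,E:car2-GO,S:wait,W:car1-GO | queues: N=0 E=3 S=0 W=1
Step 4 [EW]: N:wait,E:car5-GO,S:wait,W:car3-GO | queues: N=0 E=2 S=0 W=0

N: empty
E: 6 7
S: empty
W: empty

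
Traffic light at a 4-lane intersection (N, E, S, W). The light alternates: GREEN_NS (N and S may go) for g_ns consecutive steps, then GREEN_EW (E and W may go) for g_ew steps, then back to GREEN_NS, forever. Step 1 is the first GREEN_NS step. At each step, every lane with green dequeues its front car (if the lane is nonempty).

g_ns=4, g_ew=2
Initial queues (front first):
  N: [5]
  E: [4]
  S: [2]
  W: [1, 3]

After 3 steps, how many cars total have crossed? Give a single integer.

Step 1 [NS]: N:car5-GO,E:wait,S:car2-GO,W:wait | queues: N=0 E=1 S=0 W=2
Step 2 [NS]: N:empty,E:wait,S:empty,W:wait | queues: N=0 E=1 S=0 W=2
Step 3 [NS]: N:empty,E:wait,S:empty,W:wait | queues: N=0 E=1 S=0 W=2
Cars crossed by step 3: 2

Answer: 2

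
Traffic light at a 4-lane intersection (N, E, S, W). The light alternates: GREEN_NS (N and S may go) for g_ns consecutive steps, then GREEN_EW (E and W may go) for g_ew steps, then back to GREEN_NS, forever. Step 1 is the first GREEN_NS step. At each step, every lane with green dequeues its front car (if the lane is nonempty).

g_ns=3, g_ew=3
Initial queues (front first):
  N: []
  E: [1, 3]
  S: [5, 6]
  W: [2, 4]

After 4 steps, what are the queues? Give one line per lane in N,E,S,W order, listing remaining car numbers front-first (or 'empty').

Step 1 [NS]: N:empty,E:wait,S:car5-GO,W:wait | queues: N=0 E=2 S=1 W=2
Step 2 [NS]: N:empty,E:wait,S:car6-GO,W:wait | queues: N=0 E=2 S=0 W=2
Step 3 [NS]: N:empty,E:wait,S:empty,W:wait | queues: N=0 E=2 S=0 W=2
Step 4 [EW]: N:wait,E:car1-GO,S:wait,W:car2-GO | queues: N=0 E=1 S=0 W=1

N: empty
E: 3
S: empty
W: 4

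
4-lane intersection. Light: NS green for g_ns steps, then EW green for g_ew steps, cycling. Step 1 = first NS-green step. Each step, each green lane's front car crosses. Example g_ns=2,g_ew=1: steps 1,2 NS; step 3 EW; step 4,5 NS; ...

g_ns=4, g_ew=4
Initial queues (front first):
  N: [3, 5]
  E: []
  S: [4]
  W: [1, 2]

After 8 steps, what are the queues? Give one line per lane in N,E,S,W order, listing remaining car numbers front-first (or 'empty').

Step 1 [NS]: N:car3-GO,E:wait,S:car4-GO,W:wait | queues: N=1 E=0 S=0 W=2
Step 2 [NS]: N:car5-GO,E:wait,S:empty,W:wait | queues: N=0 E=0 S=0 W=2
Step 3 [NS]: N:empty,E:wait,S:empty,W:wait | queues: N=0 E=0 S=0 W=2
Step 4 [NS]: N:empty,E:wait,S:empty,W:wait | queues: N=0 E=0 S=0 W=2
Step 5 [EW]: N:wait,E:empty,S:wait,W:car1-GO | queues: N=0 E=0 S=0 W=1
Step 6 [EW]: N:wait,E:empty,S:wait,W:car2-GO | queues: N=0 E=0 S=0 W=0

N: empty
E: empty
S: empty
W: empty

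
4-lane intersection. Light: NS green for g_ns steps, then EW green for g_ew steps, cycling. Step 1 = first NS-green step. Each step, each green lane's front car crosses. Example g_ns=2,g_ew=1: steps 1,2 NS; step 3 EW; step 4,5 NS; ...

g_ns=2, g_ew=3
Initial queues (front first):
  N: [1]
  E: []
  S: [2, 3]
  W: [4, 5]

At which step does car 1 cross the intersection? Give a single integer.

Step 1 [NS]: N:car1-GO,E:wait,S:car2-GO,W:wait | queues: N=0 E=0 S=1 W=2
Step 2 [NS]: N:empty,E:wait,S:car3-GO,W:wait | queues: N=0 E=0 S=0 W=2
Step 3 [EW]: N:wait,E:empty,S:wait,W:car4-GO | queues: N=0 E=0 S=0 W=1
Step 4 [EW]: N:wait,E:empty,S:wait,W:car5-GO | queues: N=0 E=0 S=0 W=0
Car 1 crosses at step 1

1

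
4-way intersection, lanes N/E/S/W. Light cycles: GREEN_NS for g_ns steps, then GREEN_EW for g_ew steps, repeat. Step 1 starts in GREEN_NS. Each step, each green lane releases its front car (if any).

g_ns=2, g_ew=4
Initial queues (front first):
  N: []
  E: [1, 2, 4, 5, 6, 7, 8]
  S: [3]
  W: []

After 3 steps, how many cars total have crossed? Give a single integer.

Answer: 2

Derivation:
Step 1 [NS]: N:empty,E:wait,S:car3-GO,W:wait | queues: N=0 E=7 S=0 W=0
Step 2 [NS]: N:empty,E:wait,S:empty,W:wait | queues: N=0 E=7 S=0 W=0
Step 3 [EW]: N:wait,E:car1-GO,S:wait,W:empty | queues: N=0 E=6 S=0 W=0
Cars crossed by step 3: 2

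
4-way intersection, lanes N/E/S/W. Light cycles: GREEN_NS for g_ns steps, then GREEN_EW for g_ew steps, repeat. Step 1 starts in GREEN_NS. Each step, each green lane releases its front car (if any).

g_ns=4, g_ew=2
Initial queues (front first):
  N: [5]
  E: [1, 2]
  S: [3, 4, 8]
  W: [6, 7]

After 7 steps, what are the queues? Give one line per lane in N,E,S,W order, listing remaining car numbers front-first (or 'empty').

Step 1 [NS]: N:car5-GO,E:wait,S:car3-GO,W:wait | queues: N=0 E=2 S=2 W=2
Step 2 [NS]: N:empty,E:wait,S:car4-GO,W:wait | queues: N=0 E=2 S=1 W=2
Step 3 [NS]: N:empty,E:wait,S:car8-GO,W:wait | queues: N=0 E=2 S=0 W=2
Step 4 [NS]: N:empty,E:wait,S:empty,W:wait | queues: N=0 E=2 S=0 W=2
Step 5 [EW]: N:wait,E:car1-GO,S:wait,W:car6-GO | queues: N=0 E=1 S=0 W=1
Step 6 [EW]: N:wait,E:car2-GO,S:wait,W:car7-GO | queues: N=0 E=0 S=0 W=0

N: empty
E: empty
S: empty
W: empty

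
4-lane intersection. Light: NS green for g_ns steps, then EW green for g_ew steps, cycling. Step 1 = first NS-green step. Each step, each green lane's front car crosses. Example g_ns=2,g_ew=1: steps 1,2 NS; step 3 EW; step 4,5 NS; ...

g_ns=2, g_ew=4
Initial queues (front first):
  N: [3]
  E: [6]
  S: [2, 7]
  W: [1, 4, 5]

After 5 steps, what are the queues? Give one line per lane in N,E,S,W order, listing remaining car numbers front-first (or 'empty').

Step 1 [NS]: N:car3-GO,E:wait,S:car2-GO,W:wait | queues: N=0 E=1 S=1 W=3
Step 2 [NS]: N:empty,E:wait,S:car7-GO,W:wait | queues: N=0 E=1 S=0 W=3
Step 3 [EW]: N:wait,E:car6-GO,S:wait,W:car1-GO | queues: N=0 E=0 S=0 W=2
Step 4 [EW]: N:wait,E:empty,S:wait,W:car4-GO | queues: N=0 E=0 S=0 W=1
Step 5 [EW]: N:wait,E:empty,S:wait,W:car5-GO | queues: N=0 E=0 S=0 W=0

N: empty
E: empty
S: empty
W: empty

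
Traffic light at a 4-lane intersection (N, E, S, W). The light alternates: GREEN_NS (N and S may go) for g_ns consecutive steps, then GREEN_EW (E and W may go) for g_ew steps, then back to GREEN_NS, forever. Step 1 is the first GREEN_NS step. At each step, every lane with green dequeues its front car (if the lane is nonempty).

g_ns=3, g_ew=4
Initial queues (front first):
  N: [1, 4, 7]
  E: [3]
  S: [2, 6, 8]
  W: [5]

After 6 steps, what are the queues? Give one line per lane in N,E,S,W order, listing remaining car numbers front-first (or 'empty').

Step 1 [NS]: N:car1-GO,E:wait,S:car2-GO,W:wait | queues: N=2 E=1 S=2 W=1
Step 2 [NS]: N:car4-GO,E:wait,S:car6-GO,W:wait | queues: N=1 E=1 S=1 W=1
Step 3 [NS]: N:car7-GO,E:wait,S:car8-GO,W:wait | queues: N=0 E=1 S=0 W=1
Step 4 [EW]: N:wait,E:car3-GO,S:wait,W:car5-GO | queues: N=0 E=0 S=0 W=0

N: empty
E: empty
S: empty
W: empty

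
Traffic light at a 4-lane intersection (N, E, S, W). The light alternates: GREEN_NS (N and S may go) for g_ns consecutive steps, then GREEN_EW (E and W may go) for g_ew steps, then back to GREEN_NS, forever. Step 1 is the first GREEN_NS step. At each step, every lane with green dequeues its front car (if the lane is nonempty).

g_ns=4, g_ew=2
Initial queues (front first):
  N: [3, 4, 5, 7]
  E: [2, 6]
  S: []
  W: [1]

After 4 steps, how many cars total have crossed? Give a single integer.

Answer: 4

Derivation:
Step 1 [NS]: N:car3-GO,E:wait,S:empty,W:wait | queues: N=3 E=2 S=0 W=1
Step 2 [NS]: N:car4-GO,E:wait,S:empty,W:wait | queues: N=2 E=2 S=0 W=1
Step 3 [NS]: N:car5-GO,E:wait,S:empty,W:wait | queues: N=1 E=2 S=0 W=1
Step 4 [NS]: N:car7-GO,E:wait,S:empty,W:wait | queues: N=0 E=2 S=0 W=1
Cars crossed by step 4: 4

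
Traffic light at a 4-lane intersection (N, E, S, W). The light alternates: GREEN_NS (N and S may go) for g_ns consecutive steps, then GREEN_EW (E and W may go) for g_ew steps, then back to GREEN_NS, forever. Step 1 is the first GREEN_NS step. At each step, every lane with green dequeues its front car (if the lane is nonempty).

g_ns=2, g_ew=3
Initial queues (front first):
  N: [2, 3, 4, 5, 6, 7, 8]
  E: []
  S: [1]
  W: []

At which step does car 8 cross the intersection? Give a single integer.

Step 1 [NS]: N:car2-GO,E:wait,S:car1-GO,W:wait | queues: N=6 E=0 S=0 W=0
Step 2 [NS]: N:car3-GO,E:wait,S:empty,W:wait | queues: N=5 E=0 S=0 W=0
Step 3 [EW]: N:wait,E:empty,S:wait,W:empty | queues: N=5 E=0 S=0 W=0
Step 4 [EW]: N:wait,E:empty,S:wait,W:empty | queues: N=5 E=0 S=0 W=0
Step 5 [EW]: N:wait,E:empty,S:wait,W:empty | queues: N=5 E=0 S=0 W=0
Step 6 [NS]: N:car4-GO,E:wait,S:empty,W:wait | queues: N=4 E=0 S=0 W=0
Step 7 [NS]: N:car5-GO,E:wait,S:empty,W:wait | queues: N=3 E=0 S=0 W=0
Step 8 [EW]: N:wait,E:empty,S:wait,W:empty | queues: N=3 E=0 S=0 W=0
Step 9 [EW]: N:wait,E:empty,S:wait,W:empty | queues: N=3 E=0 S=0 W=0
Step 10 [EW]: N:wait,E:empty,S:wait,W:empty | queues: N=3 E=0 S=0 W=0
Step 11 [NS]: N:car6-GO,E:wait,S:empty,W:wait | queues: N=2 E=0 S=0 W=0
Step 12 [NS]: N:car7-GO,E:wait,S:empty,W:wait | queues: N=1 E=0 S=0 W=0
Step 13 [EW]: N:wait,E:empty,S:wait,W:empty | queues: N=1 E=0 S=0 W=0
Step 14 [EW]: N:wait,E:empty,S:wait,W:empty | queues: N=1 E=0 S=0 W=0
Step 15 [EW]: N:wait,E:empty,S:wait,W:empty | queues: N=1 E=0 S=0 W=0
Step 16 [NS]: N:car8-GO,E:wait,S:empty,W:wait | queues: N=0 E=0 S=0 W=0
Car 8 crosses at step 16

16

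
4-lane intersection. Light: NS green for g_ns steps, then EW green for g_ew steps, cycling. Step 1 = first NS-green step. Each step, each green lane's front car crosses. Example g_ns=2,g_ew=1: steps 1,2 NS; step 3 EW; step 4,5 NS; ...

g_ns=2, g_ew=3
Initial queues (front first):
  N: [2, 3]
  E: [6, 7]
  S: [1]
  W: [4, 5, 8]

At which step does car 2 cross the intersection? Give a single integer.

Step 1 [NS]: N:car2-GO,E:wait,S:car1-GO,W:wait | queues: N=1 E=2 S=0 W=3
Step 2 [NS]: N:car3-GO,E:wait,S:empty,W:wait | queues: N=0 E=2 S=0 W=3
Step 3 [EW]: N:wait,E:car6-GO,S:wait,W:car4-GO | queues: N=0 E=1 S=0 W=2
Step 4 [EW]: N:wait,E:car7-GO,S:wait,W:car5-GO | queues: N=0 E=0 S=0 W=1
Step 5 [EW]: N:wait,E:empty,S:wait,W:car8-GO | queues: N=0 E=0 S=0 W=0
Car 2 crosses at step 1

1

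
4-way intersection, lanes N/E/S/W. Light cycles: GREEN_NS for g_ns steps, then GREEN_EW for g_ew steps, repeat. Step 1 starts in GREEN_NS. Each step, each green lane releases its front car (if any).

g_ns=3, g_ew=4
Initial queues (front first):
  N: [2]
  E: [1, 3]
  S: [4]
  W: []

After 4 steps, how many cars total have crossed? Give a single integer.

Answer: 3

Derivation:
Step 1 [NS]: N:car2-GO,E:wait,S:car4-GO,W:wait | queues: N=0 E=2 S=0 W=0
Step 2 [NS]: N:empty,E:wait,S:empty,W:wait | queues: N=0 E=2 S=0 W=0
Step 3 [NS]: N:empty,E:wait,S:empty,W:wait | queues: N=0 E=2 S=0 W=0
Step 4 [EW]: N:wait,E:car1-GO,S:wait,W:empty | queues: N=0 E=1 S=0 W=0
Cars crossed by step 4: 3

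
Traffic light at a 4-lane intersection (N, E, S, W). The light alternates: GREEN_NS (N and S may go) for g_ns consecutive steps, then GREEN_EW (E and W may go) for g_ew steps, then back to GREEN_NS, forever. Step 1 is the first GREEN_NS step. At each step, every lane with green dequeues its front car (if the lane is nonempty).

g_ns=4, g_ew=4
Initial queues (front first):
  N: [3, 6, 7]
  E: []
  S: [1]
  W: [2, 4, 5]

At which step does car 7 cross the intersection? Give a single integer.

Step 1 [NS]: N:car3-GO,E:wait,S:car1-GO,W:wait | queues: N=2 E=0 S=0 W=3
Step 2 [NS]: N:car6-GO,E:wait,S:empty,W:wait | queues: N=1 E=0 S=0 W=3
Step 3 [NS]: N:car7-GO,E:wait,S:empty,W:wait | queues: N=0 E=0 S=0 W=3
Step 4 [NS]: N:empty,E:wait,S:empty,W:wait | queues: N=0 E=0 S=0 W=3
Step 5 [EW]: N:wait,E:empty,S:wait,W:car2-GO | queues: N=0 E=0 S=0 W=2
Step 6 [EW]: N:wait,E:empty,S:wait,W:car4-GO | queues: N=0 E=0 S=0 W=1
Step 7 [EW]: N:wait,E:empty,S:wait,W:car5-GO | queues: N=0 E=0 S=0 W=0
Car 7 crosses at step 3

3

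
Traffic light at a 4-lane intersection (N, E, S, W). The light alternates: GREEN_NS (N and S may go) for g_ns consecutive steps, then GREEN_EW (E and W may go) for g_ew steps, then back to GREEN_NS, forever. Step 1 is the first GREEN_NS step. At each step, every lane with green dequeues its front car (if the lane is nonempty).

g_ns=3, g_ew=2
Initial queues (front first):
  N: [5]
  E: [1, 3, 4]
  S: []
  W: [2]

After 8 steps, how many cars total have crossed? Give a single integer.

Answer: 4

Derivation:
Step 1 [NS]: N:car5-GO,E:wait,S:empty,W:wait | queues: N=0 E=3 S=0 W=1
Step 2 [NS]: N:empty,E:wait,S:empty,W:wait | queues: N=0 E=3 S=0 W=1
Step 3 [NS]: N:empty,E:wait,S:empty,W:wait | queues: N=0 E=3 S=0 W=1
Step 4 [EW]: N:wait,E:car1-GO,S:wait,W:car2-GO | queues: N=0 E=2 S=0 W=0
Step 5 [EW]: N:wait,E:car3-GO,S:wait,W:empty | queues: N=0 E=1 S=0 W=0
Step 6 [NS]: N:empty,E:wait,S:empty,W:wait | queues: N=0 E=1 S=0 W=0
Step 7 [NS]: N:empty,E:wait,S:empty,W:wait | queues: N=0 E=1 S=0 W=0
Step 8 [NS]: N:empty,E:wait,S:empty,W:wait | queues: N=0 E=1 S=0 W=0
Cars crossed by step 8: 4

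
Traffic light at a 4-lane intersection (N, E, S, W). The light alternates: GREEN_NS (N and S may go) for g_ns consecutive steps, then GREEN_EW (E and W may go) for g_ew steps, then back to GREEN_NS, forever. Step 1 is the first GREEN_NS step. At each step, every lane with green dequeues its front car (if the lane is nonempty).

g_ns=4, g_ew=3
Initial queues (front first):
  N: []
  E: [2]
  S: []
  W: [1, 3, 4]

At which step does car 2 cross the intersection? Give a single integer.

Step 1 [NS]: N:empty,E:wait,S:empty,W:wait | queues: N=0 E=1 S=0 W=3
Step 2 [NS]: N:empty,E:wait,S:empty,W:wait | queues: N=0 E=1 S=0 W=3
Step 3 [NS]: N:empty,E:wait,S:empty,W:wait | queues: N=0 E=1 S=0 W=3
Step 4 [NS]: N:empty,E:wait,S:empty,W:wait | queues: N=0 E=1 S=0 W=3
Step 5 [EW]: N:wait,E:car2-GO,S:wait,W:car1-GO | queues: N=0 E=0 S=0 W=2
Step 6 [EW]: N:wait,E:empty,S:wait,W:car3-GO | queues: N=0 E=0 S=0 W=1
Step 7 [EW]: N:wait,E:empty,S:wait,W:car4-GO | queues: N=0 E=0 S=0 W=0
Car 2 crosses at step 5

5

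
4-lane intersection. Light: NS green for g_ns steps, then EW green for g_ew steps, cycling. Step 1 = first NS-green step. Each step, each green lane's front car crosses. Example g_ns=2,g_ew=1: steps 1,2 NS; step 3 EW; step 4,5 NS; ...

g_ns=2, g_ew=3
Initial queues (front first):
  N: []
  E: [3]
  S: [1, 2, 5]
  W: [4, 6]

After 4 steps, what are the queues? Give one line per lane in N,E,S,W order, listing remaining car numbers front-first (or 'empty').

Step 1 [NS]: N:empty,E:wait,S:car1-GO,W:wait | queues: N=0 E=1 S=2 W=2
Step 2 [NS]: N:empty,E:wait,S:car2-GO,W:wait | queues: N=0 E=1 S=1 W=2
Step 3 [EW]: N:wait,E:car3-GO,S:wait,W:car4-GO | queues: N=0 E=0 S=1 W=1
Step 4 [EW]: N:wait,E:empty,S:wait,W:car6-GO | queues: N=0 E=0 S=1 W=0

N: empty
E: empty
S: 5
W: empty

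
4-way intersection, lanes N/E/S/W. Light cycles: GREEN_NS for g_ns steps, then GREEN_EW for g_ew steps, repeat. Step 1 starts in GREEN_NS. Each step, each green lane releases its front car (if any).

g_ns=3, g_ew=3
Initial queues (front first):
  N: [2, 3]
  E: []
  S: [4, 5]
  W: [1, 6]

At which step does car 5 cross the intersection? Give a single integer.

Step 1 [NS]: N:car2-GO,E:wait,S:car4-GO,W:wait | queues: N=1 E=0 S=1 W=2
Step 2 [NS]: N:car3-GO,E:wait,S:car5-GO,W:wait | queues: N=0 E=0 S=0 W=2
Step 3 [NS]: N:empty,E:wait,S:empty,W:wait | queues: N=0 E=0 S=0 W=2
Step 4 [EW]: N:wait,E:empty,S:wait,W:car1-GO | queues: N=0 E=0 S=0 W=1
Step 5 [EW]: N:wait,E:empty,S:wait,W:car6-GO | queues: N=0 E=0 S=0 W=0
Car 5 crosses at step 2

2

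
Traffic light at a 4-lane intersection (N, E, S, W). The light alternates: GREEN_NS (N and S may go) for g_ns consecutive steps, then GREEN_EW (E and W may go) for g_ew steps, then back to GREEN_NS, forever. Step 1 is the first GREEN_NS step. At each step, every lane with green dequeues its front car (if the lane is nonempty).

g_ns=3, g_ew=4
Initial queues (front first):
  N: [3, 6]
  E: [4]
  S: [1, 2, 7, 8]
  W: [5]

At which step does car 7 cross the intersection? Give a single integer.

Step 1 [NS]: N:car3-GO,E:wait,S:car1-GO,W:wait | queues: N=1 E=1 S=3 W=1
Step 2 [NS]: N:car6-GO,E:wait,S:car2-GO,W:wait | queues: N=0 E=1 S=2 W=1
Step 3 [NS]: N:empty,E:wait,S:car7-GO,W:wait | queues: N=0 E=1 S=1 W=1
Step 4 [EW]: N:wait,E:car4-GO,S:wait,W:car5-GO | queues: N=0 E=0 S=1 W=0
Step 5 [EW]: N:wait,E:empty,S:wait,W:empty | queues: N=0 E=0 S=1 W=0
Step 6 [EW]: N:wait,E:empty,S:wait,W:empty | queues: N=0 E=0 S=1 W=0
Step 7 [EW]: N:wait,E:empty,S:wait,W:empty | queues: N=0 E=0 S=1 W=0
Step 8 [NS]: N:empty,E:wait,S:car8-GO,W:wait | queues: N=0 E=0 S=0 W=0
Car 7 crosses at step 3

3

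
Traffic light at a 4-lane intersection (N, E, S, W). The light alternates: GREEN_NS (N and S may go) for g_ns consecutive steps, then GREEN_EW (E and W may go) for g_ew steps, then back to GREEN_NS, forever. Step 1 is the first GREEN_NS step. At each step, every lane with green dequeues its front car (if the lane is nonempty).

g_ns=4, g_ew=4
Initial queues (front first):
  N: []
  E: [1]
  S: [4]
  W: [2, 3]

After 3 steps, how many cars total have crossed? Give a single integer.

Step 1 [NS]: N:empty,E:wait,S:car4-GO,W:wait | queues: N=0 E=1 S=0 W=2
Step 2 [NS]: N:empty,E:wait,S:empty,W:wait | queues: N=0 E=1 S=0 W=2
Step 3 [NS]: N:empty,E:wait,S:empty,W:wait | queues: N=0 E=1 S=0 W=2
Cars crossed by step 3: 1

Answer: 1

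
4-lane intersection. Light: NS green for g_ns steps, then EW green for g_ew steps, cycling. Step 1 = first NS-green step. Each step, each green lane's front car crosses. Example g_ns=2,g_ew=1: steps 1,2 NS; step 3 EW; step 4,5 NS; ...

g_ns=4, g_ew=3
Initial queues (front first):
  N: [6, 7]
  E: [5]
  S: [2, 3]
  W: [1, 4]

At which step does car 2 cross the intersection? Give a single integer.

Step 1 [NS]: N:car6-GO,E:wait,S:car2-GO,W:wait | queues: N=1 E=1 S=1 W=2
Step 2 [NS]: N:car7-GO,E:wait,S:car3-GO,W:wait | queues: N=0 E=1 S=0 W=2
Step 3 [NS]: N:empty,E:wait,S:empty,W:wait | queues: N=0 E=1 S=0 W=2
Step 4 [NS]: N:empty,E:wait,S:empty,W:wait | queues: N=0 E=1 S=0 W=2
Step 5 [EW]: N:wait,E:car5-GO,S:wait,W:car1-GO | queues: N=0 E=0 S=0 W=1
Step 6 [EW]: N:wait,E:empty,S:wait,W:car4-GO | queues: N=0 E=0 S=0 W=0
Car 2 crosses at step 1

1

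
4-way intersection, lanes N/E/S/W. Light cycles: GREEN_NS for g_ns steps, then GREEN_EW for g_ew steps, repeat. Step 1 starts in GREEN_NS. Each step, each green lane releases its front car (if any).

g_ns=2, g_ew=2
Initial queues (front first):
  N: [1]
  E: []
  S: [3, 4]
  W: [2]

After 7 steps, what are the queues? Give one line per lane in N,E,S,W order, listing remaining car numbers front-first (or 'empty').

Step 1 [NS]: N:car1-GO,E:wait,S:car3-GO,W:wait | queues: N=0 E=0 S=1 W=1
Step 2 [NS]: N:empty,E:wait,S:car4-GO,W:wait | queues: N=0 E=0 S=0 W=1
Step 3 [EW]: N:wait,E:empty,S:wait,W:car2-GO | queues: N=0 E=0 S=0 W=0

N: empty
E: empty
S: empty
W: empty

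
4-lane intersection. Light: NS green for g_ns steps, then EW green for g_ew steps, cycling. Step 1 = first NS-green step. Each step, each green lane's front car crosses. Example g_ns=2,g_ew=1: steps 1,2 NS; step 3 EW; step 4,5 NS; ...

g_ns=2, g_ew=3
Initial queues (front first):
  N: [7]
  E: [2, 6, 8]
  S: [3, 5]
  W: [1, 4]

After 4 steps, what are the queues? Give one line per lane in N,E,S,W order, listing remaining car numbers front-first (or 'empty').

Step 1 [NS]: N:car7-GO,E:wait,S:car3-GO,W:wait | queues: N=0 E=3 S=1 W=2
Step 2 [NS]: N:empty,E:wait,S:car5-GO,W:wait | queues: N=0 E=3 S=0 W=2
Step 3 [EW]: N:wait,E:car2-GO,S:wait,W:car1-GO | queues: N=0 E=2 S=0 W=1
Step 4 [EW]: N:wait,E:car6-GO,S:wait,W:car4-GO | queues: N=0 E=1 S=0 W=0

N: empty
E: 8
S: empty
W: empty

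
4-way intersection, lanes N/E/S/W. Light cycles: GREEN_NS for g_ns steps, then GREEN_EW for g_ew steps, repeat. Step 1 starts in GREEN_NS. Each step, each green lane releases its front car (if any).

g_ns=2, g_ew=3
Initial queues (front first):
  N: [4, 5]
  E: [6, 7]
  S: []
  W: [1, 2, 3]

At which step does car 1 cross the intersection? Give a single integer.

Step 1 [NS]: N:car4-GO,E:wait,S:empty,W:wait | queues: N=1 E=2 S=0 W=3
Step 2 [NS]: N:car5-GO,E:wait,S:empty,W:wait | queues: N=0 E=2 S=0 W=3
Step 3 [EW]: N:wait,E:car6-GO,S:wait,W:car1-GO | queues: N=0 E=1 S=0 W=2
Step 4 [EW]: N:wait,E:car7-GO,S:wait,W:car2-GO | queues: N=0 E=0 S=0 W=1
Step 5 [EW]: N:wait,E:empty,S:wait,W:car3-GO | queues: N=0 E=0 S=0 W=0
Car 1 crosses at step 3

3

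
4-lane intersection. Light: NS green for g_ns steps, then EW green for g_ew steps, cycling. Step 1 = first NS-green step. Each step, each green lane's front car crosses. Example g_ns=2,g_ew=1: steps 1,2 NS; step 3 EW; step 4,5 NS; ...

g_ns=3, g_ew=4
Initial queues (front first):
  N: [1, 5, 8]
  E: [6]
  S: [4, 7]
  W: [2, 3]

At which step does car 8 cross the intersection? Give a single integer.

Step 1 [NS]: N:car1-GO,E:wait,S:car4-GO,W:wait | queues: N=2 E=1 S=1 W=2
Step 2 [NS]: N:car5-GO,E:wait,S:car7-GO,W:wait | queues: N=1 E=1 S=0 W=2
Step 3 [NS]: N:car8-GO,E:wait,S:empty,W:wait | queues: N=0 E=1 S=0 W=2
Step 4 [EW]: N:wait,E:car6-GO,S:wait,W:car2-GO | queues: N=0 E=0 S=0 W=1
Step 5 [EW]: N:wait,E:empty,S:wait,W:car3-GO | queues: N=0 E=0 S=0 W=0
Car 8 crosses at step 3

3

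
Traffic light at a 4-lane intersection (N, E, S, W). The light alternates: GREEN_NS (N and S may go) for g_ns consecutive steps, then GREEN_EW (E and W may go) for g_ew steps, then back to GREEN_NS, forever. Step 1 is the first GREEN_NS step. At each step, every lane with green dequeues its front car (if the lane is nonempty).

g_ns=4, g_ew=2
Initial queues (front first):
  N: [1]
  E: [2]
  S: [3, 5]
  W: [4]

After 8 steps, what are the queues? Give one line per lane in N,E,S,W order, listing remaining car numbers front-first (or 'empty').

Step 1 [NS]: N:car1-GO,E:wait,S:car3-GO,W:wait | queues: N=0 E=1 S=1 W=1
Step 2 [NS]: N:empty,E:wait,S:car5-GO,W:wait | queues: N=0 E=1 S=0 W=1
Step 3 [NS]: N:empty,E:wait,S:empty,W:wait | queues: N=0 E=1 S=0 W=1
Step 4 [NS]: N:empty,E:wait,S:empty,W:wait | queues: N=0 E=1 S=0 W=1
Step 5 [EW]: N:wait,E:car2-GO,S:wait,W:car4-GO | queues: N=0 E=0 S=0 W=0

N: empty
E: empty
S: empty
W: empty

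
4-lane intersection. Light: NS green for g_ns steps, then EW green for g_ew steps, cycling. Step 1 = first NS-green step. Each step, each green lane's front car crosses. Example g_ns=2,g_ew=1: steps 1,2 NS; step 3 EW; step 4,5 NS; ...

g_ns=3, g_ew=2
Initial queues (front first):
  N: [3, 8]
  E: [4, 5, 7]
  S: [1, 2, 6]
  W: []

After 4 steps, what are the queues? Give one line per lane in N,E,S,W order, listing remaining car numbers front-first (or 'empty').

Step 1 [NS]: N:car3-GO,E:wait,S:car1-GO,W:wait | queues: N=1 E=3 S=2 W=0
Step 2 [NS]: N:car8-GO,E:wait,S:car2-GO,W:wait | queues: N=0 E=3 S=1 W=0
Step 3 [NS]: N:empty,E:wait,S:car6-GO,W:wait | queues: N=0 E=3 S=0 W=0
Step 4 [EW]: N:wait,E:car4-GO,S:wait,W:empty | queues: N=0 E=2 S=0 W=0

N: empty
E: 5 7
S: empty
W: empty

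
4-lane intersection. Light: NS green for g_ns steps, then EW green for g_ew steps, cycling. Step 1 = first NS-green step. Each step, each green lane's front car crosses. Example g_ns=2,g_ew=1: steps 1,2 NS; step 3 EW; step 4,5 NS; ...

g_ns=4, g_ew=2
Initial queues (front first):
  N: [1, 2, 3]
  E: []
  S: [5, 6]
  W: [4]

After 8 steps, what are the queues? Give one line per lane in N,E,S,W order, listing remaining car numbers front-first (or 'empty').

Step 1 [NS]: N:car1-GO,E:wait,S:car5-GO,W:wait | queues: N=2 E=0 S=1 W=1
Step 2 [NS]: N:car2-GO,E:wait,S:car6-GO,W:wait | queues: N=1 E=0 S=0 W=1
Step 3 [NS]: N:car3-GO,E:wait,S:empty,W:wait | queues: N=0 E=0 S=0 W=1
Step 4 [NS]: N:empty,E:wait,S:empty,W:wait | queues: N=0 E=0 S=0 W=1
Step 5 [EW]: N:wait,E:empty,S:wait,W:car4-GO | queues: N=0 E=0 S=0 W=0

N: empty
E: empty
S: empty
W: empty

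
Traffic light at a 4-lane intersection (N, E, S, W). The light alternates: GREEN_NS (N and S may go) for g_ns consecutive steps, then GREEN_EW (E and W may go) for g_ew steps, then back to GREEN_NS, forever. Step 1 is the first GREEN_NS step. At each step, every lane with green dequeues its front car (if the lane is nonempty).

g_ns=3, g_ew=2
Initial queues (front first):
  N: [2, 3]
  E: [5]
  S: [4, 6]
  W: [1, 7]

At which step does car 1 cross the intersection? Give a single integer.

Step 1 [NS]: N:car2-GO,E:wait,S:car4-GO,W:wait | queues: N=1 E=1 S=1 W=2
Step 2 [NS]: N:car3-GO,E:wait,S:car6-GO,W:wait | queues: N=0 E=1 S=0 W=2
Step 3 [NS]: N:empty,E:wait,S:empty,W:wait | queues: N=0 E=1 S=0 W=2
Step 4 [EW]: N:wait,E:car5-GO,S:wait,W:car1-GO | queues: N=0 E=0 S=0 W=1
Step 5 [EW]: N:wait,E:empty,S:wait,W:car7-GO | queues: N=0 E=0 S=0 W=0
Car 1 crosses at step 4

4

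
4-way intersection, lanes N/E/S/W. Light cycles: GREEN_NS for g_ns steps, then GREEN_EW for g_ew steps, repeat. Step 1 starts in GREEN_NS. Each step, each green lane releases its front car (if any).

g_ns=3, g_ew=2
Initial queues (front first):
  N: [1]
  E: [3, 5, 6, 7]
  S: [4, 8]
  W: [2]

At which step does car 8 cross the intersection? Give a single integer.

Step 1 [NS]: N:car1-GO,E:wait,S:car4-GO,W:wait | queues: N=0 E=4 S=1 W=1
Step 2 [NS]: N:empty,E:wait,S:car8-GO,W:wait | queues: N=0 E=4 S=0 W=1
Step 3 [NS]: N:empty,E:wait,S:empty,W:wait | queues: N=0 E=4 S=0 W=1
Step 4 [EW]: N:wait,E:car3-GO,S:wait,W:car2-GO | queues: N=0 E=3 S=0 W=0
Step 5 [EW]: N:wait,E:car5-GO,S:wait,W:empty | queues: N=0 E=2 S=0 W=0
Step 6 [NS]: N:empty,E:wait,S:empty,W:wait | queues: N=0 E=2 S=0 W=0
Step 7 [NS]: N:empty,E:wait,S:empty,W:wait | queues: N=0 E=2 S=0 W=0
Step 8 [NS]: N:empty,E:wait,S:empty,W:wait | queues: N=0 E=2 S=0 W=0
Step 9 [EW]: N:wait,E:car6-GO,S:wait,W:empty | queues: N=0 E=1 S=0 W=0
Step 10 [EW]: N:wait,E:car7-GO,S:wait,W:empty | queues: N=0 E=0 S=0 W=0
Car 8 crosses at step 2

2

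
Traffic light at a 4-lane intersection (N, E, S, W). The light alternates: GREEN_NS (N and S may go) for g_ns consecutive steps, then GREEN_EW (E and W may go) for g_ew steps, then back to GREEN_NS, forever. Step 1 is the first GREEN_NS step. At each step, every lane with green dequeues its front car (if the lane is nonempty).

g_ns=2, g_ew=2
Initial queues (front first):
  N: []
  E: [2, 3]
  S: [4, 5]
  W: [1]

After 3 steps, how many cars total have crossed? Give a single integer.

Answer: 4

Derivation:
Step 1 [NS]: N:empty,E:wait,S:car4-GO,W:wait | queues: N=0 E=2 S=1 W=1
Step 2 [NS]: N:empty,E:wait,S:car5-GO,W:wait | queues: N=0 E=2 S=0 W=1
Step 3 [EW]: N:wait,E:car2-GO,S:wait,W:car1-GO | queues: N=0 E=1 S=0 W=0
Cars crossed by step 3: 4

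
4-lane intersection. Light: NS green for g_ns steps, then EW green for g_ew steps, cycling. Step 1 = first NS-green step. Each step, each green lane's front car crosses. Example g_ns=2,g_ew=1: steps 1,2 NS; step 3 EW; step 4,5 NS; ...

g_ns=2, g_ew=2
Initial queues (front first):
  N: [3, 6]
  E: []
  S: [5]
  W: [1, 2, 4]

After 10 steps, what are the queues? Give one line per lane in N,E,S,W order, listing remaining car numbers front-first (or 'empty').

Step 1 [NS]: N:car3-GO,E:wait,S:car5-GO,W:wait | queues: N=1 E=0 S=0 W=3
Step 2 [NS]: N:car6-GO,E:wait,S:empty,W:wait | queues: N=0 E=0 S=0 W=3
Step 3 [EW]: N:wait,E:empty,S:wait,W:car1-GO | queues: N=0 E=0 S=0 W=2
Step 4 [EW]: N:wait,E:empty,S:wait,W:car2-GO | queues: N=0 E=0 S=0 W=1
Step 5 [NS]: N:empty,E:wait,S:empty,W:wait | queues: N=0 E=0 S=0 W=1
Step 6 [NS]: N:empty,E:wait,S:empty,W:wait | queues: N=0 E=0 S=0 W=1
Step 7 [EW]: N:wait,E:empty,S:wait,W:car4-GO | queues: N=0 E=0 S=0 W=0

N: empty
E: empty
S: empty
W: empty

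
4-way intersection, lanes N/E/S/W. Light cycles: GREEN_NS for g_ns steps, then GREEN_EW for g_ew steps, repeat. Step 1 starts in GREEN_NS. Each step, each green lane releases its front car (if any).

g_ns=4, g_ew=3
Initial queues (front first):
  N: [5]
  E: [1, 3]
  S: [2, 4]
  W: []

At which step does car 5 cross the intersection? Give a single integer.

Step 1 [NS]: N:car5-GO,E:wait,S:car2-GO,W:wait | queues: N=0 E=2 S=1 W=0
Step 2 [NS]: N:empty,E:wait,S:car4-GO,W:wait | queues: N=0 E=2 S=0 W=0
Step 3 [NS]: N:empty,E:wait,S:empty,W:wait | queues: N=0 E=2 S=0 W=0
Step 4 [NS]: N:empty,E:wait,S:empty,W:wait | queues: N=0 E=2 S=0 W=0
Step 5 [EW]: N:wait,E:car1-GO,S:wait,W:empty | queues: N=0 E=1 S=0 W=0
Step 6 [EW]: N:wait,E:car3-GO,S:wait,W:empty | queues: N=0 E=0 S=0 W=0
Car 5 crosses at step 1

1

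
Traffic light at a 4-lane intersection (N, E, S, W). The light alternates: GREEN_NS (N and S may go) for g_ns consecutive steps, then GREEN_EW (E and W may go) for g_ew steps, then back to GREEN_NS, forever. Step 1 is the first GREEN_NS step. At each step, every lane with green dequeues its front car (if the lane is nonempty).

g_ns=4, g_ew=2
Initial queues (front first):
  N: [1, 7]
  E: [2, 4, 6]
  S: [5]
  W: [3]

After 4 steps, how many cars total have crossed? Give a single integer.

Step 1 [NS]: N:car1-GO,E:wait,S:car5-GO,W:wait | queues: N=1 E=3 S=0 W=1
Step 2 [NS]: N:car7-GO,E:wait,S:empty,W:wait | queues: N=0 E=3 S=0 W=1
Step 3 [NS]: N:empty,E:wait,S:empty,W:wait | queues: N=0 E=3 S=0 W=1
Step 4 [NS]: N:empty,E:wait,S:empty,W:wait | queues: N=0 E=3 S=0 W=1
Cars crossed by step 4: 3

Answer: 3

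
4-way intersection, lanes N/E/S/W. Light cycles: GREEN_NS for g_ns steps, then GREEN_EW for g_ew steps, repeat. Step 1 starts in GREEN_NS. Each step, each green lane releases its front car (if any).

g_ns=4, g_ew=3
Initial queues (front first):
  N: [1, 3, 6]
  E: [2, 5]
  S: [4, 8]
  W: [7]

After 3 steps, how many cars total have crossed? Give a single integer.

Step 1 [NS]: N:car1-GO,E:wait,S:car4-GO,W:wait | queues: N=2 E=2 S=1 W=1
Step 2 [NS]: N:car3-GO,E:wait,S:car8-GO,W:wait | queues: N=1 E=2 S=0 W=1
Step 3 [NS]: N:car6-GO,E:wait,S:empty,W:wait | queues: N=0 E=2 S=0 W=1
Cars crossed by step 3: 5

Answer: 5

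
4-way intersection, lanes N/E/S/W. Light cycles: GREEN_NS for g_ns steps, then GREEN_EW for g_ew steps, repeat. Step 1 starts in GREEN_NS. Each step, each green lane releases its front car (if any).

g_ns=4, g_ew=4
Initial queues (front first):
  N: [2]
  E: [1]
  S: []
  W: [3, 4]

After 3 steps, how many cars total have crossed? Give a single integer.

Step 1 [NS]: N:car2-GO,E:wait,S:empty,W:wait | queues: N=0 E=1 S=0 W=2
Step 2 [NS]: N:empty,E:wait,S:empty,W:wait | queues: N=0 E=1 S=0 W=2
Step 3 [NS]: N:empty,E:wait,S:empty,W:wait | queues: N=0 E=1 S=0 W=2
Cars crossed by step 3: 1

Answer: 1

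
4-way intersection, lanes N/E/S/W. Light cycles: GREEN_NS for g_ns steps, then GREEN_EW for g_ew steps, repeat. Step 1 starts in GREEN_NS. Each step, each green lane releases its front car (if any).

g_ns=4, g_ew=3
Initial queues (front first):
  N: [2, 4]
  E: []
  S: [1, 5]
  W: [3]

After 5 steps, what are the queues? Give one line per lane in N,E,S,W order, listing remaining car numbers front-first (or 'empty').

Step 1 [NS]: N:car2-GO,E:wait,S:car1-GO,W:wait | queues: N=1 E=0 S=1 W=1
Step 2 [NS]: N:car4-GO,E:wait,S:car5-GO,W:wait | queues: N=0 E=0 S=0 W=1
Step 3 [NS]: N:empty,E:wait,S:empty,W:wait | queues: N=0 E=0 S=0 W=1
Step 4 [NS]: N:empty,E:wait,S:empty,W:wait | queues: N=0 E=0 S=0 W=1
Step 5 [EW]: N:wait,E:empty,S:wait,W:car3-GO | queues: N=0 E=0 S=0 W=0

N: empty
E: empty
S: empty
W: empty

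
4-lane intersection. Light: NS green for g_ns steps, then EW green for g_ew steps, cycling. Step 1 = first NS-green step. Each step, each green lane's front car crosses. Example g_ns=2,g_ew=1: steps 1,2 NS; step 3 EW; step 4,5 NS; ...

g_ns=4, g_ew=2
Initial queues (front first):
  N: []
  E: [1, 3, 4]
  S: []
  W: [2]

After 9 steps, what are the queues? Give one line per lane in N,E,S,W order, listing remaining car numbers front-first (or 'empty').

Step 1 [NS]: N:empty,E:wait,S:empty,W:wait | queues: N=0 E=3 S=0 W=1
Step 2 [NS]: N:empty,E:wait,S:empty,W:wait | queues: N=0 E=3 S=0 W=1
Step 3 [NS]: N:empty,E:wait,S:empty,W:wait | queues: N=0 E=3 S=0 W=1
Step 4 [NS]: N:empty,E:wait,S:empty,W:wait | queues: N=0 E=3 S=0 W=1
Step 5 [EW]: N:wait,E:car1-GO,S:wait,W:car2-GO | queues: N=0 E=2 S=0 W=0
Step 6 [EW]: N:wait,E:car3-GO,S:wait,W:empty | queues: N=0 E=1 S=0 W=0
Step 7 [NS]: N:empty,E:wait,S:empty,W:wait | queues: N=0 E=1 S=0 W=0
Step 8 [NS]: N:empty,E:wait,S:empty,W:wait | queues: N=0 E=1 S=0 W=0
Step 9 [NS]: N:empty,E:wait,S:empty,W:wait | queues: N=0 E=1 S=0 W=0

N: empty
E: 4
S: empty
W: empty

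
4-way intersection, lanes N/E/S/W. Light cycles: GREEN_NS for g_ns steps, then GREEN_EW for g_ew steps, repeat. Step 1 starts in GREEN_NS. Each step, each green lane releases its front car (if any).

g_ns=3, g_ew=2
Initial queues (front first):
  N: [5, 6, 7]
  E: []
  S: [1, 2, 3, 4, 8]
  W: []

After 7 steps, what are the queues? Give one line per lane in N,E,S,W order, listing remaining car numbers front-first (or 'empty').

Step 1 [NS]: N:car5-GO,E:wait,S:car1-GO,W:wait | queues: N=2 E=0 S=4 W=0
Step 2 [NS]: N:car6-GO,E:wait,S:car2-GO,W:wait | queues: N=1 E=0 S=3 W=0
Step 3 [NS]: N:car7-GO,E:wait,S:car3-GO,W:wait | queues: N=0 E=0 S=2 W=0
Step 4 [EW]: N:wait,E:empty,S:wait,W:empty | queues: N=0 E=0 S=2 W=0
Step 5 [EW]: N:wait,E:empty,S:wait,W:empty | queues: N=0 E=0 S=2 W=0
Step 6 [NS]: N:empty,E:wait,S:car4-GO,W:wait | queues: N=0 E=0 S=1 W=0
Step 7 [NS]: N:empty,E:wait,S:car8-GO,W:wait | queues: N=0 E=0 S=0 W=0

N: empty
E: empty
S: empty
W: empty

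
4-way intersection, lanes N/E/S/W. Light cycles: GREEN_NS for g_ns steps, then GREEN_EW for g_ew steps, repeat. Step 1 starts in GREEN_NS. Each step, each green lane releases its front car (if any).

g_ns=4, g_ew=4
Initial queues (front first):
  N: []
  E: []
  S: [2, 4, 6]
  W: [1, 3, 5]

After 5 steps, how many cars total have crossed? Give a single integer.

Step 1 [NS]: N:empty,E:wait,S:car2-GO,W:wait | queues: N=0 E=0 S=2 W=3
Step 2 [NS]: N:empty,E:wait,S:car4-GO,W:wait | queues: N=0 E=0 S=1 W=3
Step 3 [NS]: N:empty,E:wait,S:car6-GO,W:wait | queues: N=0 E=0 S=0 W=3
Step 4 [NS]: N:empty,E:wait,S:empty,W:wait | queues: N=0 E=0 S=0 W=3
Step 5 [EW]: N:wait,E:empty,S:wait,W:car1-GO | queues: N=0 E=0 S=0 W=2
Cars crossed by step 5: 4

Answer: 4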